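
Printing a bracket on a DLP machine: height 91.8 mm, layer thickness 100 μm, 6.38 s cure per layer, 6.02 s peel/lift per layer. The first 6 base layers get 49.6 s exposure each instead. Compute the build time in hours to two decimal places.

3.23 hours

Layers = ⌈91.8/0.1⌉ = 918.
Base layers = 6 × (49.6 + 6.02), so 333.72 s.
Remaining layers = 912 × (6.38 + 6.02), so 11308.8 s.
Total = 333.72 + 11308.8 = 11642.52 s = 3.23 hours.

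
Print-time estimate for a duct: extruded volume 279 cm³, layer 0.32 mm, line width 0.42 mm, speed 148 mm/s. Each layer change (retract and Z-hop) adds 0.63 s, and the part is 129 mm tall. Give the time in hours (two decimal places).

3.97 hours

Line area: 0.32 × 0.42 → 0.1344 mm².
Total extruded path = 279000/0.1344 = 2075892.9 mm.
Print-move time = 2075892.9 / 148, so 14026.3 s.
Number of layers: 129 / 0.32 → 404 (rounded up).
Layer-change overhead: 404 × 0.63 → 254.52 s.
Altogether 14026.3 + 254.52 = 14280.82 s, i.e. 3.97 hours.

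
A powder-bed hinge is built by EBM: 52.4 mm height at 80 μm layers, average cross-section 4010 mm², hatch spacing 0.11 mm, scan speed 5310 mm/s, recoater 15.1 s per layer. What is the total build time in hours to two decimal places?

4.00 hours

Layer count = ceil(52.4 / 0.08) = 655.
Hatch length per layer = 4010 / 0.11 = 36454.5 mm.
Scan time per layer = 36454.5 / 5310 = 6.8653 s.
Time per layer = 6.8653 + 15.1 = 21.9653 s.
Build time = 655 × 21.9653 = 14387.2715 s = 4.00 hours.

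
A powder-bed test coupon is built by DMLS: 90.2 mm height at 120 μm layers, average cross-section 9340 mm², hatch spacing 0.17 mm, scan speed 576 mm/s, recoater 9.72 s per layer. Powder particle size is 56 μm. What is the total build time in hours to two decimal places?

Number of layers: 90.2 / 0.12 → 752 (rounded up).
Hatch length per layer = 9340 / 0.17 = 54941.2 mm.
Scan time per layer = 54941.2 / 576 = 95.384 s.
Time per layer: 95.384 + 9.72 → 105.104 s.
Total: 752 × 105.104 s = 79038.208 s → 21.96 hours.

21.96 hours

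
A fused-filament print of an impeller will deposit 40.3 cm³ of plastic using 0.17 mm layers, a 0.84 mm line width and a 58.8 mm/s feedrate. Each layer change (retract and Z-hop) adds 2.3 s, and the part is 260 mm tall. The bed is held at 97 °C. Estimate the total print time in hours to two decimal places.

Extrusion cross-section = 0.17 × 0.84, so 0.1428 mm².
Toolpath length = 40.3 cm³ / 0.1428 mm² = 40300 / 0.1428 = 282212.9 mm.
Time extruding = 282212.9 / 58.8, so 4799.5 s.
Layers = ⌈260/0.17⌉ = 1530.
Layer-change overhead = 1530 × 2.3 = 3519 s.
Total = 4799.5 + 3519 = 8318.5 s = 2.31 hours.

2.31 hours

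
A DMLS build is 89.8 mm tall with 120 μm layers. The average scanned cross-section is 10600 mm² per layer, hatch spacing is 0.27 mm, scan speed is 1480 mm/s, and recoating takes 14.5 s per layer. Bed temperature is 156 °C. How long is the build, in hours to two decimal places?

Number of layers: 89.8 / 0.12 → 749 (rounded up).
Hatch length per layer = 10600 / 0.27, so 39259.3 mm.
Per-layer scan time: 39259.3 / 1480 → 26.5266 s.
Time per layer = 26.5266 + 14.5, so 41.0266 s.
749 layers × 41.0266 s/layer = 30728.9234 s, i.e. 8.54 hours.

8.54 hours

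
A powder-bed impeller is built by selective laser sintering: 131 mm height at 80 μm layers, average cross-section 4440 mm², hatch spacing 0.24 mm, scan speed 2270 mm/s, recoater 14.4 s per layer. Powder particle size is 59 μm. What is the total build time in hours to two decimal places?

10.26 hours

Number of layers: 131 / 0.08 → 1638 (rounded up).
Hatch length per layer = 4440 / 0.24, so 18500 mm.
Scan time per layer = 18500 / 2270 = 8.1498 s.
Per-layer time = 8.1498 + 14.4 = 22.5498 s.
1638 layers × 22.5498 s/layer = 36936.5724 s, i.e. 10.26 hours.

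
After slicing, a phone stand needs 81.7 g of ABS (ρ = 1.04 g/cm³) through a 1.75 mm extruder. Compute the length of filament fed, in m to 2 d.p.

Volume = 81.7 g / 1.04 g·cm⁻³ = 78.5577 cm³ = 78557.7 mm³.
Cross-section of 1.75 mm filament: π·(1.75/2)² = 2.4053 mm².
L = V/A = 78557.7/2.4053 = 32660.25 mm → 32.66 m.

32.66 m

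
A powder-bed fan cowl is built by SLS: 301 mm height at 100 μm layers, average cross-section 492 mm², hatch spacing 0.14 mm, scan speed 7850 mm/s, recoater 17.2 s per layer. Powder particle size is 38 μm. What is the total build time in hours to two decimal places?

14.76 hours

Layers = ⌈301/0.1⌉ = 3010.
Hatch length per layer: 492 / 0.14 → 3514.3 mm.
Scan time per layer = 3514.3 / 7850, so 0.4477 s.
Time per layer: 0.4477 + 17.2 → 17.6477 s.
3010 layers × 17.6477 s/layer = 53119.577 s, i.e. 14.76 hours.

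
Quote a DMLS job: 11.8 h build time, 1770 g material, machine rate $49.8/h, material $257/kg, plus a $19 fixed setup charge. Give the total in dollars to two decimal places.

Machine-time cost = 49.8 × 11.8, so $587.64.
Feedstock cost = 257 × 1770/1000, so $454.89.
Adding setup: 587.64 + 454.89 + 19 → $1061.53.

$1061.53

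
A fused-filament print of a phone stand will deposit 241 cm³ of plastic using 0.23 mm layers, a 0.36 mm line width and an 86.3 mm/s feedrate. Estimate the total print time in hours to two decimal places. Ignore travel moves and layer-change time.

9.37 hours

Line area = 0.23 × 0.36, so 0.0828 mm².
Toolpath length = 241 cm³ / 0.0828 mm² = 241000 / 0.0828 = 2910628 mm.
Time extruding = 2910628 / 86.3, so 33726.9 s.
Converting: 33726.9 s = 9.37 hours.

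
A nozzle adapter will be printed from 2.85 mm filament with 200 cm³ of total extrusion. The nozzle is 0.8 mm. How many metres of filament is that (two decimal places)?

31.35 m

Cross-section of 2.85 mm filament: π·(2.85/2)² = 6.3794 mm².
Length = 200 cm³ / 6.3794 mm² = 200000 / 6.3794 = 31350.91 mm = 31.35 m.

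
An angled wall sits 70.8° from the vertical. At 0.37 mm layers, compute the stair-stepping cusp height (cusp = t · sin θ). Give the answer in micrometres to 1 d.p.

349.4 μm

sin(70.8°) = 0.9444, so cusp = 0.37 × 0.9444 = 0.349428 mm → 349.4 μm.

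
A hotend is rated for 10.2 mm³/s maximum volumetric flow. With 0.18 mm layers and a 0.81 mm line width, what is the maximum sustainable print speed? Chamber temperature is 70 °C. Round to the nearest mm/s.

70 mm/s

A: 0.18 × 0.81 → 0.1458 mm².
v_max = Q/A = 10.2/0.1458 = 69.96 mm/s → 70 mm/s.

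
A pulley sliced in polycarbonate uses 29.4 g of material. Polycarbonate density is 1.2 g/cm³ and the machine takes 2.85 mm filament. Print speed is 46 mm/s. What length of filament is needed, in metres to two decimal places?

Volume = 29.4 g / 1.2 g·cm⁻³ = 24.5 cm³ = 24500 mm³.
Filament cross-section = π × (2.85/2)² = 6.3794 mm².
L = V/A = 24500/6.3794 = 3840.49 mm → 3.84 m.

3.84 m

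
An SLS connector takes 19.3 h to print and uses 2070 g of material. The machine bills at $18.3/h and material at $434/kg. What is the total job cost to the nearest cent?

$1251.57

Machine cost = 18.3 × 19.3, so $353.19.
Material charge = 434 × 2070/1000 = $898.38.
Total = 353.19 + 898.38 = $1251.57.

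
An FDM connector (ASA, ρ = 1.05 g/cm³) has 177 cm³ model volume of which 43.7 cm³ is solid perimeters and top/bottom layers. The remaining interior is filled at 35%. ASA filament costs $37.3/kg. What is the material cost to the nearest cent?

Volume inside the shell: 177 − 43.7 → 133.3 cm³.
Infill volume: 0.35 × 133.3 → 46.655 cm³.
Deposited volume = 43.7 + 46.655, so 90.355 cm³.
Mass: 90.355 × 1.05 → 94.87275 g.
Cost = 94.87275 g / 1000 × $37.3/kg = $3.54.

$3.54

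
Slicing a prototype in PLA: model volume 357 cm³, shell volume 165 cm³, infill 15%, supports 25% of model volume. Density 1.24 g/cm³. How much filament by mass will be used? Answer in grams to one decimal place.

Infill region: 357 − 165 → 192 cm³.
Infill deposited: 0.15 × 192 → 28.8 cm³.
Support: 0.25 × 357 → 89.25 cm³.
Deposited volume = 165 + 28.8 + 89.25, so 283.05 cm³.
Mass: 283.05 × 1.24 → 350.982 g.

351.0 g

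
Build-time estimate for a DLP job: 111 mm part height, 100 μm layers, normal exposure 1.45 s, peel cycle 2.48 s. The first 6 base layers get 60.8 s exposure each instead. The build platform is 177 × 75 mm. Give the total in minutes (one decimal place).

Number of layers: 111 / 0.1 → 1110 (rounded up).
Burn-in layers = 6 × (60.8 + 2.48) = 379.68 s.
Normal layers = 1104 × (1.45 + 2.48), so 4338.72 s.
Sum: 379.68 + 4338.72 = 4718.4 s → 78.6 minutes.

78.6 minutes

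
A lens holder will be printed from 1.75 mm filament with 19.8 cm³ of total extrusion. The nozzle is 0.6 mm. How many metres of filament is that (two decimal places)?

Filament cross-section = π × (1.75/2)² = 2.4053 mm².
Length = 19.8 cm³ / 2.4053 mm² = 19800 / 2.4053 = 8231.82 mm = 8.23 m.

8.23 m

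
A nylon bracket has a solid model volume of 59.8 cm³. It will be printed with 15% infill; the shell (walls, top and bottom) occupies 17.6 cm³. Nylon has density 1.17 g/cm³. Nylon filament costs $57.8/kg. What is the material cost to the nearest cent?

$1.62

Interior volume: 59.8 − 17.6 → 42.2 cm³.
Deposited infill = 0.15 × 42.2 = 6.33 cm³.
Total extruded = 17.6 + 6.33, so 23.93 cm³.
Mass: 23.93 × 1.17 → 27.9981 g.
At $57.8/kg: 27.9981/1000 × 57.8 = $1.62.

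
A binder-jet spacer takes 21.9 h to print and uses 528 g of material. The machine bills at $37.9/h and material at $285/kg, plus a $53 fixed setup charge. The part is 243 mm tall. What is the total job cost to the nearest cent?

Machine-time cost: 37.9 × 21.9 → $830.01.
Material charge = 285 × 528/1000, so $150.48.
Total = 830.01 + 150.48 + 53 = $1033.49.

$1033.49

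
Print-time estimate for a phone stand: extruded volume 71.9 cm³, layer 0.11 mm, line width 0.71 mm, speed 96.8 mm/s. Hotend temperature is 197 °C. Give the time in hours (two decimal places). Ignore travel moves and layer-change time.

2.64 hours

Line area: 0.11 × 0.71 → 0.0781 mm².
Total extruded path = 71900/0.0781 = 920614.6 mm.
Extrusion time: 920614.6 / 96.8 → 9510.5 s.
That's 9510.5 s → 2.64 hours.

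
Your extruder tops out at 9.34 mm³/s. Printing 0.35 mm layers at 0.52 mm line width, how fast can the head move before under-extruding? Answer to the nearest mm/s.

A = 0.35 × 0.52, so 0.182 mm².
Max speed = 9.34 / 0.182 = 51.32 ≈ 51 mm/s.

51 mm/s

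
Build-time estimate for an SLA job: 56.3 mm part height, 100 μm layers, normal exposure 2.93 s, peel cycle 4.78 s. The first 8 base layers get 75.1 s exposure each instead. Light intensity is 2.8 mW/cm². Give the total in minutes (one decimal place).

Layer count = ceil(56.3 / 0.1) = 563.
Base layers = 8 × (75.1 + 4.78), so 639.04 s.
Remaining layers = 555 × (2.93 + 4.78), so 4279.05 s.
Total = 639.04 + 4279.05 = 4918.09 s = 82.0 minutes.

82.0 minutes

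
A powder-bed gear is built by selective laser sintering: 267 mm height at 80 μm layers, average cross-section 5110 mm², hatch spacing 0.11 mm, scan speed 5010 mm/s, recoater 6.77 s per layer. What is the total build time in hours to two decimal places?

Number of layers: 267 / 0.08 → 3338 (rounded up).
Scan path per layer = 5110 / 0.11 = 46454.5 mm.
Per-layer scan time: 46454.5 / 5010 → 9.2724 s.
Per-layer time = 9.2724 + 6.77 = 16.0424 s.
Total: 3338 × 16.0424 s = 53549.5312 s → 14.87 hours.

14.87 hours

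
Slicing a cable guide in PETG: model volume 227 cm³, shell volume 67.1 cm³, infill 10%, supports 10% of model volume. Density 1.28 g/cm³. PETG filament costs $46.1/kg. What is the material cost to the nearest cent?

$6.24

Volume inside the shell = 227 − 67.1, so 159.9 cm³.
Deposited infill = 0.10 × 159.9, so 15.99 cm³.
Support = 0.10 × 227 = 22.7 cm³.
Total printed volume: 67.1 + 15.99 + 22.7 → 105.79 cm³.
Mass = 105.79 × 1.28 = 135.4112 g.
Cost = 135.4112 g / 1000 × $46.1/kg = $6.24.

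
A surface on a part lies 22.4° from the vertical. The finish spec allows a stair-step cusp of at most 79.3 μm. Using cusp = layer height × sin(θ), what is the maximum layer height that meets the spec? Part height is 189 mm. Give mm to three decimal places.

Layer height = cusp / sin(22.4°) = 0.0793 / 0.3811 = 0.208 mm.

0.208 mm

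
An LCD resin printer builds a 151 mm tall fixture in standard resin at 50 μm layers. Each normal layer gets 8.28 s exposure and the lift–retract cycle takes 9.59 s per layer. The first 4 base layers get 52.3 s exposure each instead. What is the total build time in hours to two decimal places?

15.04 hours

Layers = ⌈151/0.05⌉ = 3020.
Bottom layers = 4 × (52.3 + 9.59), so 247.56 s.
Remaining layers = 3016 × (8.28 + 9.59) = 53895.92 s.
Total = 247.56 + 53895.92 = 54143.48 s = 15.04 hours.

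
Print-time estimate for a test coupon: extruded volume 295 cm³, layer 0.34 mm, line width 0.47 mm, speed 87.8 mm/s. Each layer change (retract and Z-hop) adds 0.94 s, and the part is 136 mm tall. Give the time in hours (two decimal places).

5.94 hours

Extrusion cross-section = 0.34 × 0.47 = 0.1598 mm².
Toolpath length = 295 cm³ / 0.1598 mm² = 295000 / 0.1598 = 1846057.6 mm.
Time extruding: 1846057.6 / 87.8 → 21025.7 s.
Layers = ⌈136/0.34⌉ = 400.
Layer-change overhead = 400 × 0.94, so 376 s.
Total = 21025.7 + 376 = 21401.7 s = 5.94 hours.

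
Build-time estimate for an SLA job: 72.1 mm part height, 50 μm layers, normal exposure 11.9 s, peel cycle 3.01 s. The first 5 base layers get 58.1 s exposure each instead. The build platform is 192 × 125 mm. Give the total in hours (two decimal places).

Layer count = ceil(72.1 / 0.05) = 1442.
Bottom layers = 5 × (58.1 + 3.01), so 305.55 s.
Remaining layers = 1437 × (11.9 + 3.01), so 21425.67 s.
Total = 305.55 + 21425.67 = 21731.22 s = 6.04 hours.

6.04 hours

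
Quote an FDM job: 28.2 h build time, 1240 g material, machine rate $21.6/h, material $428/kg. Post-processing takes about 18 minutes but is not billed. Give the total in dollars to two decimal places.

Machine cost = 21.6 × 28.2, so $609.12.
Material charge = 428 × 1240/1000, so $530.72.
Job cost: 609.12 + 530.72 = $1139.84.

$1139.84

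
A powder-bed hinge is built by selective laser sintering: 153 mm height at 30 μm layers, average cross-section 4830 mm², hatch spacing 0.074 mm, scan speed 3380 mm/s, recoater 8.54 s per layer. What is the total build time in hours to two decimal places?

Layers = ⌈153/0.03⌉ = 5100.
Hatch length per layer: 4830 / 0.074 → 65270.3 mm.
Scan time per layer: 65270.3 / 3380 → 19.3107 s.
Time per layer: 19.3107 + 8.54 → 27.8507 s.
Build time = 5100 × 27.8507 = 142038.57 s = 39.46 hours.

39.46 hours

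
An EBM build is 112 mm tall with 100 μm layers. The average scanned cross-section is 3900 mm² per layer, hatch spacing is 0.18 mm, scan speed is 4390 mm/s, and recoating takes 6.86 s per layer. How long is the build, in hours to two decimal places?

Layers = ⌈112/0.1⌉ = 1120.
Hatch length per layer = 3900 / 0.18, so 21666.7 mm.
Scan time per layer: 21666.7 / 4390 → 4.9355 s.
Per-layer time: 4.9355 + 6.86 → 11.7955 s.
Total: 1120 × 11.7955 s = 13210.96 s → 3.67 hours.

3.67 hours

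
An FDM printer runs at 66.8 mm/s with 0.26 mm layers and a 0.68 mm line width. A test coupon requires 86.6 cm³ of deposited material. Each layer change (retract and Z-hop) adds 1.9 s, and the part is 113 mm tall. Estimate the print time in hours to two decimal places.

2.27 hours

Extrusion cross-section = 0.26 × 0.68, so 0.1768 mm².
Toolpath length = 86.6 cm³ / 0.1768 mm² = 86600 / 0.1768 = 489819 mm.
Extrusion time = 489819 / 66.8 = 7332.6 s.
Layer count = ceil(113 / 0.26) = 435.
Layer-change overhead: 435 × 1.9 → 826.5 s.
Total = 7332.6 + 826.5 = 8159.1 s = 2.27 hours.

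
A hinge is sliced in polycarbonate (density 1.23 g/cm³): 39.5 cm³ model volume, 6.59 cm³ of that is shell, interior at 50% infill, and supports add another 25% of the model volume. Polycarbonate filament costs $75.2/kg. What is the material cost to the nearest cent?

Interior volume = 39.5 − 6.59, so 32.91 cm³.
Infill volume: 0.50 × 32.91 → 16.455 cm³.
Support = 0.25 × 39.5 = 9.875 cm³.
Total extruded = 6.59 + 16.455 + 9.875 = 32.92 cm³.
Mass: 32.92 × 1.23 → 40.4916 g.
At $75.2/kg: 40.4916/1000 × 75.2 = $3.04.

$3.04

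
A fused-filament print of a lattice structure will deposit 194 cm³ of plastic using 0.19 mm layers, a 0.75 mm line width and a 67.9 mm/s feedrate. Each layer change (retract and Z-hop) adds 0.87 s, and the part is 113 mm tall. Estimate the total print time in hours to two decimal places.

Bead cross-section: 0.19 × 0.75 → 0.1425 mm².
Total extruded path = 194000/0.1425 = 1361403.5 mm.
Print-move time = 1361403.5 / 67.9 = 20050.1 s.
Layers = ⌈113/0.19⌉ = 595.
Z-hop total = 595 × 0.87 = 517.65 s.
Altogether 20050.1 + 517.65 = 20567.75 s, i.e. 5.71 hours.

5.71 hours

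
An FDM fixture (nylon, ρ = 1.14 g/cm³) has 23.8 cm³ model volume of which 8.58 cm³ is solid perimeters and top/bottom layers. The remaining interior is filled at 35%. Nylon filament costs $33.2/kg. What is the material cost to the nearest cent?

Interior volume = 23.8 − 8.58 = 15.22 cm³.
Infill deposited = 0.35 × 15.22, so 5.327 cm³.
Total printed volume = 8.58 + 5.327 = 13.907 cm³.
Mass = 13.907 × 1.14 = 15.85398 g.
At $33.2/kg: 15.85398/1000 × 33.2 = $0.53.

$0.53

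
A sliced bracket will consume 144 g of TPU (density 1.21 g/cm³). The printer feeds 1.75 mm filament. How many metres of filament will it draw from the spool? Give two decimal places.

Volume = 144 g / 1.21 g·cm⁻³ = 119.0083 cm³ = 119008.3 mm³.
A = π r² = π × 0.875² = 2.4053 mm².
L = V/A = 119008.3/2.4053 = 49477.53 mm → 49.48 m.

49.48 m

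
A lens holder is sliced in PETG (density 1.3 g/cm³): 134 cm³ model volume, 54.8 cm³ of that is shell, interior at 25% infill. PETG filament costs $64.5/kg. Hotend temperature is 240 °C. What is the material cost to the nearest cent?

Infill region = 134 − 54.8, so 79.2 cm³.
Infill volume: 0.25 × 79.2 → 19.8 cm³.
Total printed volume: 54.8 + 19.8 → 74.6 cm³.
Mass = 74.6 × 1.3 = 96.98 g.
Cost = 96.98 g / 1000 × $64.5/kg = $6.26.

$6.26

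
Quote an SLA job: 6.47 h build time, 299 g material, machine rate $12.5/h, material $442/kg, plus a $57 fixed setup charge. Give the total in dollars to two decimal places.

Time charge: 12.5 × 6.47 → $80.875.
Feedstock cost = 442 × 299/1000 = $132.158.
Adding setup: 80.875 + 132.158 + 57 → 270.033 ≈ $270.03.

$270.03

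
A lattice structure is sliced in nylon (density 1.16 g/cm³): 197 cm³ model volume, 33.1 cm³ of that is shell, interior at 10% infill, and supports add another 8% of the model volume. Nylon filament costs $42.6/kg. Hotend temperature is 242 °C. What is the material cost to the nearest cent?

Interior volume: 197 − 33.1 → 163.9 cm³.
Infill volume = 0.10 × 163.9, so 16.39 cm³.
Support: 0.08 × 197 → 15.76 cm³.
Deposited volume: 33.1 + 16.39 + 15.76 → 65.25 cm³.
Mass = 65.25 × 1.16 = 75.69 g.
At $42.6/kg: 75.69/1000 × 42.6 = $3.22.

$3.22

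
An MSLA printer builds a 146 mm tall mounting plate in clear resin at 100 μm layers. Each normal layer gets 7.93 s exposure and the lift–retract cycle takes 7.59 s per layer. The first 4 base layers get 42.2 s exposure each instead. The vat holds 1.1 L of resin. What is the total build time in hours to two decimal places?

6.33 hours

Layers = ⌈146/0.1⌉ = 1460.
Burn-in layers = 4 × (42.2 + 7.59), so 199.16 s.
Regular layers = 1456 × (7.93 + 7.59), so 22597.12 s.
Total = 199.16 + 22597.12 = 22796.28 s = 6.33 hours.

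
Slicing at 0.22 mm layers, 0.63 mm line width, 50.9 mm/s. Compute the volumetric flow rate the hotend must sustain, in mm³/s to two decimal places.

7.05

Bead cross-section = 0.22 × 0.63 = 0.1386 mm².
Q = v·A = 50.9 × 0.1386 = 7.05 mm³/s.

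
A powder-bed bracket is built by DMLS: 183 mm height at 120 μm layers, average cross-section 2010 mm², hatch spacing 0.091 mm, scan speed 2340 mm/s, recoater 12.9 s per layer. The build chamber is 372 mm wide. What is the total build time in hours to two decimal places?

Layer count = ceil(183 / 0.12) = 1525.
Per-layer scan distance: 2010 / 0.091 → 22087.9 mm.
Per-layer scan time = 22087.9 / 2340 = 9.4393 s.
Time per layer = 9.4393 + 12.9 = 22.3393 s.
Total: 1525 × 22.3393 s = 34067.4325 s → 9.46 hours.

9.46 hours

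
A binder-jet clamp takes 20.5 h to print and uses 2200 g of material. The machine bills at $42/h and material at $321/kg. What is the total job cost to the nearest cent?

$1567.20

Time charge: 42 × 20.5 → $861.00.
Material cost = 321 × 2200/1000, so $706.20.
Total = 861.00 + 706.20 = $1567.20.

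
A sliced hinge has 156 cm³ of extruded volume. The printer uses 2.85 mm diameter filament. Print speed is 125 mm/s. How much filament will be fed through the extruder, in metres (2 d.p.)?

24.45 m

A = π r² = π × 1.425² = 6.3794 mm².
L = 156000 mm³ / 6.3794 mm² = 24453.71 mm, i.e. 24.45 m.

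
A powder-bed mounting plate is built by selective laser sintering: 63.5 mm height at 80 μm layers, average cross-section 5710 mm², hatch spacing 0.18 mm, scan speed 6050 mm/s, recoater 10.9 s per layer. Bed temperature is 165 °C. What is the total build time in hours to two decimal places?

3.56 hours

Layers = ⌈63.5/0.08⌉ = 794.
Per-layer scan distance: 5710 / 0.18 → 31722.2 mm.
Scan time per layer = 31722.2 / 6050, so 5.2433 s.
Layer cycle = 5.2433 + 10.9, so 16.1433 s.
Build time = 794 × 16.1433 = 12817.7802 s = 3.56 hours.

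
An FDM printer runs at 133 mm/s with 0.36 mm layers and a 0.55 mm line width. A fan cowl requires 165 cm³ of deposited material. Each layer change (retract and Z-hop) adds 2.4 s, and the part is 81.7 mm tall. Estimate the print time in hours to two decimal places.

Bead cross-section = 0.36 × 0.55 = 0.198 mm².
Toolpath length = 165 cm³ / 0.198 mm² = 165000 / 0.198 = 833333.3 mm.
Extrusion time = 833333.3 / 133, so 6265.7 s.
Layer count = ceil(81.7 / 0.36) = 227.
Z-hop total: 227 × 2.4 → 544.8 s.
Total = 6265.7 + 544.8 = 6810.5 s = 1.89 hours.

1.89 hours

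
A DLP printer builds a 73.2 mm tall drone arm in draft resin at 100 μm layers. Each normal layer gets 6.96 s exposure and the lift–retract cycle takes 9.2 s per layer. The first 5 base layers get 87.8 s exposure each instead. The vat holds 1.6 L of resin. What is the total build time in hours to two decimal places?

Number of layers: 73.2 / 0.1 → 732 (rounded up).
Base layers = 5 × (87.8 + 9.2), so 485 s.
Remaining layers: 727 × (6.96 + 9.2) → 11748.32 s.
Sum: 485 + 11748.32 = 12233.32 s → 3.40 hours.

3.40 hours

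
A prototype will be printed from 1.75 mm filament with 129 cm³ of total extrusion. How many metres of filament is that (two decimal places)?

A = π r² = π × 0.875² = 2.4053 mm².
Length = 129 cm³ / 2.4053 mm² = 129000 / 2.4053 = 53631.56 mm = 53.63 m.

53.63 m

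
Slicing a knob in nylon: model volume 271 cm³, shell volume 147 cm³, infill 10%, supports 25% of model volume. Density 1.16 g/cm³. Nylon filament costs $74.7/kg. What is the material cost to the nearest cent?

Interior volume: 271 − 147 → 124 cm³.
Infill deposited: 0.10 × 124 → 12.4 cm³.
Support = 0.25 × 271 = 67.75 cm³.
Total printed volume = 147 + 12.4 + 67.75, so 227.15 cm³.
Mass: 227.15 × 1.16 → 263.494 g.
Cost = 263.494 g / 1000 × $74.7/kg = $19.68.

$19.68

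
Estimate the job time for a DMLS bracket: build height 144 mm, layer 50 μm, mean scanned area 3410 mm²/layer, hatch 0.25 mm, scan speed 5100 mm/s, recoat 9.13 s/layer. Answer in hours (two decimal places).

Layers = ⌈144/0.05⌉ = 2880.
Scan path per layer = 3410 / 0.25, so 13640 mm.
Scan time per layer = 13640 / 5100, so 2.6745 s.
Time per layer = 2.6745 + 9.13 = 11.8045 s.
Total: 2880 × 11.8045 s = 33996.96 s → 9.44 hours.

9.44 hours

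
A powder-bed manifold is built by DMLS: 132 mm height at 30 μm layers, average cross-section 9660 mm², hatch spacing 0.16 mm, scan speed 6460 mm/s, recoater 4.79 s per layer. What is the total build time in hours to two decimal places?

17.28 hours

Number of layers: 132 / 0.03 → 4400 (rounded up).
Hatch length per layer: 9660 / 0.16 → 60375 mm.
Scan time per layer: 60375 / 6460 → 9.346 s.
Time per layer = 9.346 + 4.79, so 14.136 s.
Build time = 4400 × 14.136 = 62198.4 s = 17.28 hours.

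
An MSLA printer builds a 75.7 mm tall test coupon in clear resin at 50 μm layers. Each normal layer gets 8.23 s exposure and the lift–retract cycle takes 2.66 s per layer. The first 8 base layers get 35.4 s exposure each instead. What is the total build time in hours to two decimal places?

Number of layers: 75.7 / 0.05 → 1514 (rounded up).
Burn-in layers = 8 × (35.4 + 2.66) = 304.48 s.
Remaining layers = 1506 × (8.23 + 2.66) = 16400.34 s.
Sum: 304.48 + 16400.34 = 16704.82 s → 4.64 hours.

4.64 hours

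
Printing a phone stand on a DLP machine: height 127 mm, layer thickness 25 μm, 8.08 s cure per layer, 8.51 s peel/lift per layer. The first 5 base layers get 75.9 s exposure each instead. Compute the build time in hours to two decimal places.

23.50 hours

Number of layers: 127 / 0.025 → 5080 (rounded up).
Bottom layers: 5 × (75.9 + 8.51) → 422.05 s.
Normal layers = 5075 × (8.08 + 8.51), so 84194.25 s.
Total = 422.05 + 84194.25 = 84616.3 s = 23.50 hours.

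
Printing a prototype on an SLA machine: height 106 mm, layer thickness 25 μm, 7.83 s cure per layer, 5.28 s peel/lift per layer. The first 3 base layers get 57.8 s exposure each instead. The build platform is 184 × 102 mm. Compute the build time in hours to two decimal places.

15.48 hours

Layers = ⌈106/0.025⌉ = 4240.
Burn-in layers = 3 × (57.8 + 5.28), so 189.24 s.
Regular layers: 4237 × (7.83 + 5.28) → 55547.07 s.
Sum: 189.24 + 55547.07 = 55736.31 s → 15.48 hours.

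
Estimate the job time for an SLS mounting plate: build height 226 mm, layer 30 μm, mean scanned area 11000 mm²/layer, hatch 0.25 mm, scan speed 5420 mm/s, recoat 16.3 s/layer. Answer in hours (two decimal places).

Number of layers: 226 / 0.03 → 7534 (rounded up).
Hatch length per layer = 11000 / 0.25 = 44000 mm.
Laser time per layer = 44000 / 5420 = 8.1181 s.
Per-layer time = 8.1181 + 16.3, so 24.4181 s.
Total: 7534 × 24.4181 s = 183965.9654 s → 51.10 hours.

51.10 hours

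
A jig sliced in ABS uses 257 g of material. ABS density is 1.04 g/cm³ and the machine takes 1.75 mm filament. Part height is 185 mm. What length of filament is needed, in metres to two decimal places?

Volume = 257 g / 1.04 g·cm⁻³ = 247.1154 cm³ = 247115.4 mm³.
A = π r² = π × 0.875² = 2.4053 mm².
Length = 247115.4 / 2.4053 = 102737.87 mm = 102.74 m.

102.74 m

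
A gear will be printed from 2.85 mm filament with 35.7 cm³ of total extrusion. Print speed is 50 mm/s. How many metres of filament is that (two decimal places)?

5.60 m

A = π r² = π × 1.425² = 6.3794 mm².
Length = 35.7 cm³ / 6.3794 mm² = 35700 / 6.3794 = 5596.14 mm = 5.60 m.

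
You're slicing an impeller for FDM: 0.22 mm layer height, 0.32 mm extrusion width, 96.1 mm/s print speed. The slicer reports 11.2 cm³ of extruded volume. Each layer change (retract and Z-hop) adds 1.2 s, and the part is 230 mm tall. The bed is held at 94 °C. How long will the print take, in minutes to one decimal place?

Extrusion cross-section = 0.22 × 0.32 = 0.0704 mm².
Toolpath length = 11.2 cm³ / 0.0704 mm² = 11200 / 0.0704 = 159090.9 mm.
Print-move time = 159090.9 / 96.1, so 1655.5 s.
Layer count = ceil(230 / 0.22) = 1046.
Z-hop total = 1046 × 1.2 = 1255.2 s.
Total = 1655.5 + 1255.2 = 2910.7 s = 48.5 minutes.

48.5 minutes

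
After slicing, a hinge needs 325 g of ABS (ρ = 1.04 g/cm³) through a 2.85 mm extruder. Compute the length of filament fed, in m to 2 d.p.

48.99 m

Volume = 325 g / 1.04 g·cm⁻³ = 312.5 cm³ = 312500 mm³.
Cross-section of 2.85 mm filament: π·(2.85/2)² = 6.3794 mm².
Length = 312500 / 6.3794 = 48985.8 mm = 48.99 m.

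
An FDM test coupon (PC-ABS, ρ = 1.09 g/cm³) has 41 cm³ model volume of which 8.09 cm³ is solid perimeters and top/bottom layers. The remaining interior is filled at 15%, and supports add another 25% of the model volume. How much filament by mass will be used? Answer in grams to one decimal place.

25.4 g

Volume inside the shell: 41 − 8.09 → 32.91 cm³.
Infill deposited: 0.15 × 32.91 → 4.9365 cm³.
Support = 0.25 × 41 = 10.25 cm³.
Total extruded = 8.09 + 4.9365 + 10.25 = 23.2765 cm³.
Mass = 23.2765 × 1.09, so 25.371385 g.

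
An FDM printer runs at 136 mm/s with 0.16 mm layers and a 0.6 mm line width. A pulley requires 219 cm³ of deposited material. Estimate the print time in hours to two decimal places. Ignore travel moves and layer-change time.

4.66 hours

Extrusion cross-section: 0.16 × 0.6 → 0.096 mm².
Path length: 219000 mm³ / 0.096 mm² → 2281250 mm.
Extrusion time = 2281250 / 136 = 16773.9 s.
That's 16773.9 s → 4.66 hours.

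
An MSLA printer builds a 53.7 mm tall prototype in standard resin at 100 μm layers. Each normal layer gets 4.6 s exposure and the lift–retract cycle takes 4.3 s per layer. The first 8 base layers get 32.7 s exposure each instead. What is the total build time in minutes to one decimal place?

Number of layers: 53.7 / 0.1 → 537 (rounded up).
Base layers: 8 × (32.7 + 4.3) → 296 s.
Normal layers: 529 × (4.6 + 4.3) → 4708.1 s.
Total = 296 + 4708.1 = 5004.1 s = 83.4 minutes.

83.4 minutes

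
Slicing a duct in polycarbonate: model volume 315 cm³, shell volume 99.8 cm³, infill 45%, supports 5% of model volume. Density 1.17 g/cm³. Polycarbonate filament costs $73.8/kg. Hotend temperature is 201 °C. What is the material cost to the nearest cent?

$18.34

Interior volume = 315 − 99.8 = 215.2 cm³.
Deposited infill: 0.45 × 215.2 → 96.84 cm³.
Support = 0.05 × 315 = 15.75 cm³.
Deposited volume = 99.8 + 96.84 + 15.75 = 212.39 cm³.
Mass = 212.39 × 1.17 = 248.4963 g.
At $73.8/kg: 248.4963/1000 × 73.8 = $18.34.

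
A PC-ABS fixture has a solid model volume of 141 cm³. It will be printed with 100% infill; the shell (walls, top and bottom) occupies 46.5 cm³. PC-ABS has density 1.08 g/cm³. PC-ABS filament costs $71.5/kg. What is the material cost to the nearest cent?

Infill region = 141 − 46.5, so 94.5 cm³.
Infill volume: 1.00 × 94.5 → 94.5 cm³.
Total extruded = 46.5 + 94.5, so 141 cm³.
Mass = 141 × 1.08 = 152.28 g.
Cost = 152.28 g / 1000 × $71.5/kg = $10.89.

$10.89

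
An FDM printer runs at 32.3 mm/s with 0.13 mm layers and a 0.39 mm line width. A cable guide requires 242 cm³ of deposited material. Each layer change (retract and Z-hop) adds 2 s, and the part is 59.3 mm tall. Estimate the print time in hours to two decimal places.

Line area = 0.13 × 0.39, so 0.0507 mm².
Toolpath length = 242 cm³ / 0.0507 mm² = 242000 / 0.0507 = 4773175.5 mm.
Print-move time: 4773175.5 / 32.3 → 147776.3 s.
Number of layers: 59.3 / 0.13 → 457 (rounded up).
Layer-change overhead: 457 × 2 → 914 s.
Altogether 147776.3 + 914 = 148690.3 s, i.e. 41.30 hours.

41.30 hours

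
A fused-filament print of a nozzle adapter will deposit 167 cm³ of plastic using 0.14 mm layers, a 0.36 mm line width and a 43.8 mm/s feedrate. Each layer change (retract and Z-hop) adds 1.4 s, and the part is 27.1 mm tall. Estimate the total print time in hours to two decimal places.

21.09 hours

Bead cross-section = 0.14 × 0.36 = 0.0504 mm².
Toolpath length = 167 cm³ / 0.0504 mm² = 167000 / 0.0504 = 3313492.1 mm.
Print-move time = 3313492.1 / 43.8, so 75650.5 s.
Number of layers: 27.1 / 0.14 → 194 (rounded up).
Layer-change overhead: 194 × 1.4 → 271.6 s.
Total = 75650.5 + 271.6 = 75922.1 s = 21.09 hours.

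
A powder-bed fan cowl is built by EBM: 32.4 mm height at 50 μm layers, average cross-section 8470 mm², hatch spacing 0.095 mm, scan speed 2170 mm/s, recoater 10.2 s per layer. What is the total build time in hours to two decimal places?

9.23 hours

Number of layers: 32.4 / 0.05 → 648 (rounded up).
Hatch length per layer: 8470 / 0.095 → 89157.9 mm.
Per-layer scan time = 89157.9 / 2170 = 41.0866 s.
Time per layer = 41.0866 + 10.2, so 51.2866 s.
Total: 648 × 51.2866 s = 33233.7168 s → 9.23 hours.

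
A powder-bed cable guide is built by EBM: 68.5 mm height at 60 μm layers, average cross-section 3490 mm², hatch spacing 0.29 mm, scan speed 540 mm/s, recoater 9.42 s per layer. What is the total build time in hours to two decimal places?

Layers = ⌈68.5/0.06⌉ = 1142.
Scan path per layer: 3490 / 0.29 → 12034.5 mm.
Beam time per layer: 12034.5 / 540 → 22.2861 s.
Per-layer time: 22.2861 + 9.42 → 31.7061 s.
Build time = 1142 × 31.7061 = 36208.3662 s = 10.06 hours.

10.06 hours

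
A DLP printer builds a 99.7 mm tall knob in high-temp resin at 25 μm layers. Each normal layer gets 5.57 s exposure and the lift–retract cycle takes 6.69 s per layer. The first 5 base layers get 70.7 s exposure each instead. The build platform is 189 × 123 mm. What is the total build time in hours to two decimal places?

13.67 hours

Layer count = ceil(99.7 / 0.025) = 3988.
Bottom layers = 5 × (70.7 + 6.69) = 386.95 s.
Regular layers = 3983 × (5.57 + 6.69) = 48831.58 s.
Sum: 386.95 + 48831.58 = 49218.53 s → 13.67 hours.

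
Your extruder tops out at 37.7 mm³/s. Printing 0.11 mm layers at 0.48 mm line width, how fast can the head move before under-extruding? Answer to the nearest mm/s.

Bead cross-section = 0.11 × 0.48, so 0.0528 mm².
v_max = Q/A = 37.7/0.0528 = 714.02 mm/s → 714 mm/s.

714 mm/s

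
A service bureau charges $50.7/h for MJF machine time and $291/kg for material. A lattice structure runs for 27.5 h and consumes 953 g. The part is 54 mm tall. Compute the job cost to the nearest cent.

$1671.57

Machine-time cost: 50.7 × 27.5 → $1394.25.
Material charge = 291 × 953/1000 = $277.323.
Total = 1394.25 + 277.323 = 1671.573 ≈ $1671.57.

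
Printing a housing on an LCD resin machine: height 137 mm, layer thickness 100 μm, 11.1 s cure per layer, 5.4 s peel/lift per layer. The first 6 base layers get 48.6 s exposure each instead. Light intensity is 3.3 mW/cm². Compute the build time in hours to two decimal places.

Layers = ⌈137/0.1⌉ = 1370.
Base layers: 6 × (48.6 + 5.4) → 324 s.
Regular layers = 1364 × (11.1 + 5.4), so 22506 s.
Total = 324 + 22506 = 22830 s = 6.34 hours.

6.34 hours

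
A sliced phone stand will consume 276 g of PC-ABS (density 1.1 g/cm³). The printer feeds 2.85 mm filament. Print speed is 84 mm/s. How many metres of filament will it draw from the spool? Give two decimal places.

39.33 m

Extruded volume: 276/1.1 = 250.9091 cm³ (250909.1 mm³).
Filament cross-section = π × (2.85/2)² = 6.3794 mm².
Length = 250909.1 / 6.3794 = 39331.14 mm = 39.33 m.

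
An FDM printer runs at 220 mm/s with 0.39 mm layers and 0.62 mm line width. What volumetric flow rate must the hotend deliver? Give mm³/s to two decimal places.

53.20

A = 0.39 × 0.62 = 0.2418 mm².
Volumetric flow = 220 × 0.2418 = 53.20 mm³/s.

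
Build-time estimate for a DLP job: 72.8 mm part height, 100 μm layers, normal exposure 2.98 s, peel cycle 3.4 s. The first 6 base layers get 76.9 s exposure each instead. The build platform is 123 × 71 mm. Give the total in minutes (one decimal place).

Layers = ⌈72.8/0.1⌉ = 728.
Bottom layers: 6 × (76.9 + 3.4) → 481.8 s.
Regular layers = 722 × (2.98 + 3.4) = 4606.36 s.
Total = 481.8 + 4606.36 = 5088.16 s = 84.8 minutes.

84.8 minutes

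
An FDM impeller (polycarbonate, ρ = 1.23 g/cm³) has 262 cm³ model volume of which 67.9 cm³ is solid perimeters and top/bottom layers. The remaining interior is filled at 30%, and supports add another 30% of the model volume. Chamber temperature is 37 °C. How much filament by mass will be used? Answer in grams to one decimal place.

251.8 g

Infill region: 262 − 67.9 → 194.1 cm³.
Infill volume = 0.30 × 194.1 = 58.23 cm³.
Support: 0.30 × 262 → 78.6 cm³.
Total extruded = 67.9 + 58.23 + 78.6 = 204.73 cm³.
Mass = 204.73 × 1.23, so 251.8179 g.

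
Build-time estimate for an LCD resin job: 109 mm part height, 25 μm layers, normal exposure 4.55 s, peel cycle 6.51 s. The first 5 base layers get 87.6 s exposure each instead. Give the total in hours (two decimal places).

Number of layers: 109 / 0.025 → 4360 (rounded up).
Burn-in layers: 5 × (87.6 + 6.51) → 470.55 s.
Normal layers = 4355 × (4.55 + 6.51) = 48166.3 s.
Sum: 470.55 + 48166.3 = 48636.85 s → 13.51 hours.

13.51 hours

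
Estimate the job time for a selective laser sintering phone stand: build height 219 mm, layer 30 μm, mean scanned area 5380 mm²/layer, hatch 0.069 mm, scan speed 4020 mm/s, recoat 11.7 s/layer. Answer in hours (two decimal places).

Layer count = ceil(219 / 0.03) = 7300.
Hatch length per layer = 5380 / 0.069, so 77971 mm.
Scan time per layer = 77971 / 4020, so 19.3958 s.
Per-layer time = 19.3958 + 11.7 = 31.0958 s.
7300 layers × 31.0958 s/layer = 226999.34 s, i.e. 63.06 hours.

63.06 hours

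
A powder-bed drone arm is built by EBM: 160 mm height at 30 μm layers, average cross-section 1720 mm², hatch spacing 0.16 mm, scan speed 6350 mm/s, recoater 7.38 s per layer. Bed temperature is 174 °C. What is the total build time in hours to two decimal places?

Layer count = ceil(160 / 0.03) = 5334.
Scan path per layer = 1720 / 0.16, so 10750 mm.
Scan time per layer = 10750 / 6350, so 1.6929 s.
Time per layer = 1.6929 + 7.38, so 9.0729 s.
Build time = 5334 × 9.0729 = 48394.8486 s = 13.44 hours.

13.44 hours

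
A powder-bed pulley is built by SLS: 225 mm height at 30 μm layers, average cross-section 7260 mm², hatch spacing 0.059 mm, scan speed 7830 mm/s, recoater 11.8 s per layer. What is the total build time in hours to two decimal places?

57.32 hours

Number of layers: 225 / 0.03 → 7500 (rounded up).
Per-layer scan distance = 7260 / 0.059 = 123050.8 mm.
Scan time per layer = 123050.8 / 7830 = 15.7153 s.
Layer cycle: 15.7153 + 11.8 → 27.5153 s.
7500 layers × 27.5153 s/layer = 206364.75 s, i.e. 57.32 hours.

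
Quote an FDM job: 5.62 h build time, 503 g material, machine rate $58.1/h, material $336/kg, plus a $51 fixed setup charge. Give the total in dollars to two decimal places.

$546.53

Machine-time cost: 58.1 × 5.62 → $326.522.
Feedstock cost = 336 × 503/1000 = $169.008.
Adding setup: 326.522 + 169.008 + 51 → $546.53.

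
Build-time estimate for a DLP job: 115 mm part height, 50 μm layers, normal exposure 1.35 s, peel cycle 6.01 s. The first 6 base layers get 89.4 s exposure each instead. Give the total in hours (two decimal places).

4.85 hours

Layers = ⌈115/0.05⌉ = 2300.
Base layers = 6 × (89.4 + 6.01), so 572.46 s.
Regular layers = 2294 × (1.35 + 6.01) = 16883.84 s.
Sum: 572.46 + 16883.84 = 17456.3 s → 4.85 hours.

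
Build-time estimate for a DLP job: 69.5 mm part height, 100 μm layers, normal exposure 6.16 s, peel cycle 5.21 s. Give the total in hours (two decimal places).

2.20 hours

Number of layers: 69.5 / 0.1 → 695 (rounded up).
Cycle time: 6.16 + 5.21 → 11.37 s.
Total = 695 × 11.37 = 7902.15 s = 2.20 hours.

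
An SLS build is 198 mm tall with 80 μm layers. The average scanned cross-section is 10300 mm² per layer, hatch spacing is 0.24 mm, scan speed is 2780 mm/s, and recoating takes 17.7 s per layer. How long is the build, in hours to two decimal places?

22.78 hours

Layers = ⌈198/0.08⌉ = 2475.
Scan path per layer: 10300 / 0.24 → 42916.7 mm.
Scan time per layer = 42916.7 / 2780, so 15.4377 s.
Per-layer time: 15.4377 + 17.7 → 33.1377 s.
2475 layers × 33.1377 s/layer = 82015.8075 s, i.e. 22.78 hours.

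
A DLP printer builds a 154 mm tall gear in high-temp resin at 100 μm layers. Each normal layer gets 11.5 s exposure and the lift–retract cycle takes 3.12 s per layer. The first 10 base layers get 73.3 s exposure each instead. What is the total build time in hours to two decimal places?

Layer count = ceil(154 / 0.1) = 1540.
Burn-in layers = 10 × (73.3 + 3.12) = 764.2 s.
Remaining layers = 1530 × (11.5 + 3.12) = 22368.6 s.
Total = 764.2 + 22368.6 = 23132.8 s = 6.43 hours.

6.43 hours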